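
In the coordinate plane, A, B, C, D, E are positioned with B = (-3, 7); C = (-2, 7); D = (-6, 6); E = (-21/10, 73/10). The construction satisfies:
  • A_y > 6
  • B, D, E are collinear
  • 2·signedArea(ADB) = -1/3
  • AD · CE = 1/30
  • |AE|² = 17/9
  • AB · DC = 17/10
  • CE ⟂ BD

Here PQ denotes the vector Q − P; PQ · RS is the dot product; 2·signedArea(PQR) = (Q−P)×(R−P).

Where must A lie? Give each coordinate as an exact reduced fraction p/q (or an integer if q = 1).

1. A_x = -101/30  [2·signedArea(ADB) = -1/3 ∩ AB · DC = 17/10]
2. A_y = 203/30  [2·signedArea(ADB) = -1/3 ∩ AB · DC = 17/10]
   → A = (-101/30, 203/30)

A = (-101/30, 203/30)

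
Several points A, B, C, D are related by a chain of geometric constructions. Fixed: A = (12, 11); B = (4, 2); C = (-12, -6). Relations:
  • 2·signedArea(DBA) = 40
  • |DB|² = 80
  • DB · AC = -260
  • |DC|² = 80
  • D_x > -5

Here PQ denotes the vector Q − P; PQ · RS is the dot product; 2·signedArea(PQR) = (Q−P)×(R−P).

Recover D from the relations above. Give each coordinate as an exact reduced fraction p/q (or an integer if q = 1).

1. D_x = -4  [2·signedArea(DBA) = 40 ∩ DB · AC = -260]
2. D_y = -2  [2·signedArea(DBA) = 40 ∩ DB · AC = -260]
   → D = (-4, -2)

D = (-4, -2)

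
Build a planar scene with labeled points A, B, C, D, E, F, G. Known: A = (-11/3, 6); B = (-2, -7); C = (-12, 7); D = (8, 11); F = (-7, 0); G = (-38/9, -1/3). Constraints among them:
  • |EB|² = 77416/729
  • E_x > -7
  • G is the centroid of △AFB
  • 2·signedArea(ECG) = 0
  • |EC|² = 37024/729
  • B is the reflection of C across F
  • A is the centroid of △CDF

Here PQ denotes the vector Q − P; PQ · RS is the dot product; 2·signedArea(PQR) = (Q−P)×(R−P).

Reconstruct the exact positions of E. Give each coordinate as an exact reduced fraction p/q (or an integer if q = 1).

1. E_x = -184/27  [line 22/3·x + 70/9·y + 302/9 = 0 ∩ |EC|² = 37024/729]
2. E_y = 19/9  [line 22/3·x + 70/9·y + 302/9 = 0 ∩ |EC|² = 37024/729]
   → E = (-184/27, 19/9)

E = (-184/27, 19/9)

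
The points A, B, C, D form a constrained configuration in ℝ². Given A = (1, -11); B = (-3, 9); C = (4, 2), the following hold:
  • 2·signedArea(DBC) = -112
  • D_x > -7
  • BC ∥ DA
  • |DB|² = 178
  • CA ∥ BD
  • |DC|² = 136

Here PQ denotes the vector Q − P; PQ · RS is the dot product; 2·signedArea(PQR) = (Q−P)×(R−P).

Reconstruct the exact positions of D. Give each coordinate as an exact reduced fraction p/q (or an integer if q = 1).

D = (-6, -4)

1. D_x = -6  [BC ∥ DA ∩ CA ∥ BD]
2. D_y = -4  [BC ∥ DA ∩ CA ∥ BD]
   → D = (-6, -4)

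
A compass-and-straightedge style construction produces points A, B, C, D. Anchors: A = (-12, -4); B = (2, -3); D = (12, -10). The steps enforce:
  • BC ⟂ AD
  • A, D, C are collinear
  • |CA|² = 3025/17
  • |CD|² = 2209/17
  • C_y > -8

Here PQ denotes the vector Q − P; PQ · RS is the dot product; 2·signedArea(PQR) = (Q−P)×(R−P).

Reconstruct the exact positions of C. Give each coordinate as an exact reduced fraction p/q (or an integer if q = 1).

C = (16/17, -123/17)

1. C_x = 16/17  [A, D, C are collinear ∩ BC ⟂ AD]
2. C_y = -123/17  [A, D, C are collinear ∩ BC ⟂ AD]
   → C = (16/17, -123/17)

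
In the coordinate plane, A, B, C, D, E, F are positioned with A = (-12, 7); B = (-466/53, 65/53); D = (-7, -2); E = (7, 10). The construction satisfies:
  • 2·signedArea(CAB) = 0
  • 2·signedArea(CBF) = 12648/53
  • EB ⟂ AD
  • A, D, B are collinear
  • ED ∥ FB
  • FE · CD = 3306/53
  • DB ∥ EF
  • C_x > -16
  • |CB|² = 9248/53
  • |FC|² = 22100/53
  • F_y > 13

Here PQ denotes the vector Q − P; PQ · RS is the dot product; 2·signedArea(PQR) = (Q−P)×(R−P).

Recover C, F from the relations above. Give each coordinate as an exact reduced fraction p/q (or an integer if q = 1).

1. F_x = 276/53  [ED ∥ FB ∩ DB ∥ EF]
2. F_y = 701/53  [ED ∥ FB ∩ DB ∥ EF]
   → F = (276/53, 701/53)
3. C_x = -806/53  [2·signedArea(CAB) = 0 ∩ FE · CD = 3306/53]
4. C_y = 677/53  [2·signedArea(CAB) = 0 ∩ FE · CD = 3306/53]
   → C = (-806/53, 677/53)

C = (-806/53, 677/53)
F = (276/53, 701/53)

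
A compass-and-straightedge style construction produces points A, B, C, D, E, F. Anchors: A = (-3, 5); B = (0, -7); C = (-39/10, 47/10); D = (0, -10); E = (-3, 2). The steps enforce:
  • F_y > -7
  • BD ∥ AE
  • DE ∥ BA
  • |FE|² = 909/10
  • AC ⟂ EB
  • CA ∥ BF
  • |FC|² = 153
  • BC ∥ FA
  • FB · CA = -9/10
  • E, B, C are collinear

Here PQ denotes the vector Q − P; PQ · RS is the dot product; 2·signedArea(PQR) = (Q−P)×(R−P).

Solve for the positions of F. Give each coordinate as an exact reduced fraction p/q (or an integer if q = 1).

F = (9/10, -67/10)

1. F_x = 9/10  [BC ∥ FA ∩ CA ∥ BF]
2. F_y = -67/10  [BC ∥ FA ∩ CA ∥ BF]
   → F = (9/10, -67/10)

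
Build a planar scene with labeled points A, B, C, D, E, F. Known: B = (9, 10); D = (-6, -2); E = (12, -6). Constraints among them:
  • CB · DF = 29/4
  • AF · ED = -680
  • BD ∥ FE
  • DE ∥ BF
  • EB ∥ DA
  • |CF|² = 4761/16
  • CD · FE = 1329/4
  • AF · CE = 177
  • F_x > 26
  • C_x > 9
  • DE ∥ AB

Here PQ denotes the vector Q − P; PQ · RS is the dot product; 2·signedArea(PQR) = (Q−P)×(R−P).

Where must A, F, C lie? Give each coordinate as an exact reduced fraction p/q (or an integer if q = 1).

1. A_x = -9  [DE ∥ AB ∩ EB ∥ DA]
2. A_y = 14  [DE ∥ AB ∩ EB ∥ DA]
   → A = (-9, 14)
3. F_x = 27  [BD ∥ FE ∩ DE ∥ BF]
4. F_y = 6  [BD ∥ FE ∩ DE ∥ BF]
   → F = (27, 6)
5. C_x = 39/4  [CB · DF = 29/4 ∩ AF · CE = 177]
6. C_y = 6  [CB · DF = 29/4 ∩ AF · CE = 177]
   → C = (39/4, 6)

A = (-9, 14)
C = (39/4, 6)
F = (27, 6)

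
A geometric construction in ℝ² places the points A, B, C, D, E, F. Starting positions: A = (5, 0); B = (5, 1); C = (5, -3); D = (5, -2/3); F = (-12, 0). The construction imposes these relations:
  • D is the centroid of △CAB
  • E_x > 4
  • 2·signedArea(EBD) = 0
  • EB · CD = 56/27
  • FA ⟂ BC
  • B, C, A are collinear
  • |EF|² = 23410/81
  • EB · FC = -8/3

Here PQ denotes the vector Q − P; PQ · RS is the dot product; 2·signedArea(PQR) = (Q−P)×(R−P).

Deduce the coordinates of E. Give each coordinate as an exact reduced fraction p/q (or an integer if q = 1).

E = (5, 1/9)

1. E_x = 5  [2·signedArea(EBD) = 0 ∩ EB · FC = -8/3]
2. E_y = 1/9  [2·signedArea(EBD) = 0 ∩ EB · FC = -8/3]
   → E = (5, 1/9)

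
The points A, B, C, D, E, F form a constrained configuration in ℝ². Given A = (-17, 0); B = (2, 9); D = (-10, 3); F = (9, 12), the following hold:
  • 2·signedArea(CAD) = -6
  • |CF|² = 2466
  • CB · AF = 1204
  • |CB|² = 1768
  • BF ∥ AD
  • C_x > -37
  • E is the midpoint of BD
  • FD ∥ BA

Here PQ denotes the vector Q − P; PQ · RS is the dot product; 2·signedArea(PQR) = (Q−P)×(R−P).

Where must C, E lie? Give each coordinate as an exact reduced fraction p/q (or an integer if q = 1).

1. C_x = -36  [2·signedArea(CAD) = -6 ∩ CB · AF = 1204]
2. C_y = -9  [2·signedArea(CAD) = -6 ∩ CB · AF = 1204]
   → C = (-36, -9)
3. E_x = -4  [E is the midpoint of BD]
4. E_y = 6  [E is the midpoint of BD]
   → E = (-4, 6)

C = (-36, -9)
E = (-4, 6)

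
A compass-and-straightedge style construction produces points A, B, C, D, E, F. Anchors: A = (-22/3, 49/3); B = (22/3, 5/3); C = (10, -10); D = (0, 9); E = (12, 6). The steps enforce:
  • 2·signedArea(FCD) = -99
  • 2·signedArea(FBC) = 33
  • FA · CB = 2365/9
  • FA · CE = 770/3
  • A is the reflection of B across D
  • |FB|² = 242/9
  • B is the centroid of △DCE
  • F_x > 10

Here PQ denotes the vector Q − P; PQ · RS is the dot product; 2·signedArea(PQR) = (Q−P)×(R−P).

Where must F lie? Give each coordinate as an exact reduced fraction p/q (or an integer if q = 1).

F = (11, -2)

1. F_x = 11  [2·signedArea(FCD) = -99 ∩ FA · CE = 770/3]
2. F_y = -2  [2·signedArea(FCD) = -99 ∩ FA · CE = 770/3]
   → F = (11, -2)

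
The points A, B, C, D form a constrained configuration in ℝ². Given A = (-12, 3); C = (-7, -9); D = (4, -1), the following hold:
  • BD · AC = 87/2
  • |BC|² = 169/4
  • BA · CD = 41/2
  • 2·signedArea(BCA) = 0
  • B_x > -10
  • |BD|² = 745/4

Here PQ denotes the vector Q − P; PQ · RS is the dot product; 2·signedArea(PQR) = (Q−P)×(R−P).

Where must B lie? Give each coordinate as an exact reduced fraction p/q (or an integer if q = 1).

B = (-19/2, -3)

1. B_x = -19/2  [2·signedArea(BCA) = 0 ∩ BA · CD = 41/2]
2. B_y = -3  [2·signedArea(BCA) = 0 ∩ BA · CD = 41/2]
   → B = (-19/2, -3)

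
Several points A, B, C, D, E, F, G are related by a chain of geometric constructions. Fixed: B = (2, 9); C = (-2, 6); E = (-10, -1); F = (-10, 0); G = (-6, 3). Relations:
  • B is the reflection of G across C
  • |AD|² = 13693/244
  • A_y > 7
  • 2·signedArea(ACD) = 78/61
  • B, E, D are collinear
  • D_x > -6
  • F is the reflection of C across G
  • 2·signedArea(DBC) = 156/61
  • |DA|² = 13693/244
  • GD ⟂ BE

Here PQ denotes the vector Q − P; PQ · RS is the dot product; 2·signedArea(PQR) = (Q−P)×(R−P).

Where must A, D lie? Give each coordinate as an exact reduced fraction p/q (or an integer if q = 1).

A = (0, 15/2)
D = (-346/61, 159/61)

1. D_x = -346/61  [B, E, D are collinear ∩ GD ⟂ BE]
2. D_y = 159/61  [B, E, D are collinear ∩ GD ⟂ BE]
   → D = (-346/61, 159/61)
3. A_x = 0  [line 207/61·x + -224/61·y + 1680/61 = 0 ∩ |AD|² = 13693/244]
4. A_y = 15/2  [line 207/61·x + -224/61·y + 1680/61 = 0 ∩ |AD|² = 13693/244]
   → A = (0, 15/2)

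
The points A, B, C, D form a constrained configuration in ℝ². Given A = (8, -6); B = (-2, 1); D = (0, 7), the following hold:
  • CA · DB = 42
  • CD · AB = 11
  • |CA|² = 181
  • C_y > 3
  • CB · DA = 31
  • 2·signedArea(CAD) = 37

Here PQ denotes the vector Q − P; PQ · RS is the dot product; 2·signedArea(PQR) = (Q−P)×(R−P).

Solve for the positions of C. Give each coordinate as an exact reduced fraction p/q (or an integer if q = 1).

C = (-1, 4)

1. C_x = -1  [CB · DA = 31 ∩ CD · AB = 11]
2. C_y = 4  [CB · DA = 31 ∩ CD · AB = 11]
   → C = (-1, 4)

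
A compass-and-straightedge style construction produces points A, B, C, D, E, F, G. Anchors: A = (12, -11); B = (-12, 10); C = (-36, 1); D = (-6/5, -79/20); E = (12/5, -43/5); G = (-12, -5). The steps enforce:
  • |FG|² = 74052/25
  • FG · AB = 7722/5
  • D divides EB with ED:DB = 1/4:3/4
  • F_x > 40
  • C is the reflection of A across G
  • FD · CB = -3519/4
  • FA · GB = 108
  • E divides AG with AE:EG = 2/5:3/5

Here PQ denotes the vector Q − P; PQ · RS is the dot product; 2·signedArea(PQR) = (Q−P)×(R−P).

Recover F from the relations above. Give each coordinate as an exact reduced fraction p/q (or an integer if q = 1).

F = (204/5, -91/5)

1. F_x = 204/5  [FA · GB = 108 ∩ FG · AB = 7722/5]
2. F_y = -91/5  [FA · GB = 108 ∩ FG · AB = 7722/5]
   → F = (204/5, -91/5)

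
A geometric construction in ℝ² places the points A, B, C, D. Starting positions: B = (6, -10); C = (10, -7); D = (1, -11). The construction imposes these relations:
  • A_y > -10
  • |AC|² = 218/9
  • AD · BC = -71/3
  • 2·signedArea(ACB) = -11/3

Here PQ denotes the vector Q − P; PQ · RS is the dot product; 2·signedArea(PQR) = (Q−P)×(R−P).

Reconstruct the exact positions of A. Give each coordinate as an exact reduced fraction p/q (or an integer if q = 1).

A = (17/3, -28/3)

1. A_x = 17/3  [2·signedArea(ACB) = -11/3 ∩ AD · BC = -71/3]
2. A_y = -28/3  [2·signedArea(ACB) = -11/3 ∩ AD · BC = -71/3]
   → A = (17/3, -28/3)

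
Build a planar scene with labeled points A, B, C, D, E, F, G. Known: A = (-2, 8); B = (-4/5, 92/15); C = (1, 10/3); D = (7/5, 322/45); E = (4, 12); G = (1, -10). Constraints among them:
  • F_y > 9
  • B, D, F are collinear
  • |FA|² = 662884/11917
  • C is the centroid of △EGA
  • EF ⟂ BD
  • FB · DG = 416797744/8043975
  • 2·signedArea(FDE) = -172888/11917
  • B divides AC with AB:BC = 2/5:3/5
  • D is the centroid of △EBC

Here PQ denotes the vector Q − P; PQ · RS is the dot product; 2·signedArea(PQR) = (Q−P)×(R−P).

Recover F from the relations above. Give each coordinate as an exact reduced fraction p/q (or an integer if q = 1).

F = (64228/11917, 107364/11917)

1. F_x = 64228/11917  [B, D, F are collinear ∩ EF ⟂ BD]
2. F_y = 107364/11917  [B, D, F are collinear ∩ EF ⟂ BD]
   → F = (64228/11917, 107364/11917)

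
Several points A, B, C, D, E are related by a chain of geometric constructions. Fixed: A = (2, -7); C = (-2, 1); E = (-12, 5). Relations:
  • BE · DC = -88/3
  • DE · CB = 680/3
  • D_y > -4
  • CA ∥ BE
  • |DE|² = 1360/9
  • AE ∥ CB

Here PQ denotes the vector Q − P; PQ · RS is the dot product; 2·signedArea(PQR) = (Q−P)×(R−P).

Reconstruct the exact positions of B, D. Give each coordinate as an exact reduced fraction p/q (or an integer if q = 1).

B = (-16, 13)
D = (-8/3, -3)

1. B_x = -16  [CA ∥ BE ∩ AE ∥ CB]
2. B_y = 13  [CA ∥ BE ∩ AE ∥ CB]
   → B = (-16, 13)
3. D_x = -8/3  [DE · CB = 680/3 ∩ BE · DC = -88/3]
4. D_y = -3  [DE · CB = 680/3 ∩ BE · DC = -88/3]
   → D = (-8/3, -3)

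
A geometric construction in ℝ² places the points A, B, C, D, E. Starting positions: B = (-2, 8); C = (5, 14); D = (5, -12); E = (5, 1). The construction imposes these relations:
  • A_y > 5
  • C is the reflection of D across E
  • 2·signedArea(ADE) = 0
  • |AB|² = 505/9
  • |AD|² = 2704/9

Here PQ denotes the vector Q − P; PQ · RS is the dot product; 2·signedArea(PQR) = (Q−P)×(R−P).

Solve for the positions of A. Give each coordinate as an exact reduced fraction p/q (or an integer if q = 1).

A = (5, 16/3)

1. A_x = 5  [2·signedArea(ADE) = 0]
2. A_y = 16/3  [|AD|² = 2704/9]
   → A = (5, 16/3)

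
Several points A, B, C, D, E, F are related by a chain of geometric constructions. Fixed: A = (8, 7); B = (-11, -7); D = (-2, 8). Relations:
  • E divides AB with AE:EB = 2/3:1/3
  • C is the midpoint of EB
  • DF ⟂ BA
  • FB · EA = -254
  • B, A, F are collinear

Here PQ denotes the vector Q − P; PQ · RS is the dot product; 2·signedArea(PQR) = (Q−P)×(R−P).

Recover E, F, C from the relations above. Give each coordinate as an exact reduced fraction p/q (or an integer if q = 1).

C = (-47/6, -14/3)
E = (-14/3, -7/3)
F = (1112/557, 1435/557)

1. E_x = -14/3  [E divides AB with AE:EB = 2/3:1/3]
2. E_y = -7/3  [E divides AB with AE:EB = 2/3:1/3]
   → E = (-14/3, -7/3)
3. F_x = 1112/557  [B, A, F are collinear ∩ DF ⟂ BA]
4. F_y = 1435/557  [B, A, F are collinear ∩ DF ⟂ BA]
   → F = (1112/557, 1435/557)
5. C_x = -47/6  [C is the midpoint of EB]
6. C_y = -14/3  [C is the midpoint of EB]
   → C = (-47/6, -14/3)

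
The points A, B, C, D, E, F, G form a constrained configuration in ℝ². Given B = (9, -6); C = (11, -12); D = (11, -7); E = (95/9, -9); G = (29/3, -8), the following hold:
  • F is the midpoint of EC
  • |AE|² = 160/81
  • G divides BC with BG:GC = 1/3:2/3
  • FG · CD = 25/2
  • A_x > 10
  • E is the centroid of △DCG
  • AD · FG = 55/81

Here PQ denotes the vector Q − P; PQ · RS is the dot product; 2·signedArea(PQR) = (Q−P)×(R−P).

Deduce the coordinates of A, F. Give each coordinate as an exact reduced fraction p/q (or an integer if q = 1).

1. F_x = 97/9  [F is the midpoint of EC]
2. F_y = -21/2  [F is the midpoint of EC]
   → F = (97/9, -21/2)
3. A_x = 91/9  [line 10/9·x + -5/2·y + -4925/162 = 0 ∩ |AE|² = 160/81]
4. A_y = -23/3  [line 10/9·x + -5/2·y + -4925/162 = 0 ∩ |AE|² = 160/81]
   → A = (91/9, -23/3)

A = (91/9, -23/3)
F = (97/9, -21/2)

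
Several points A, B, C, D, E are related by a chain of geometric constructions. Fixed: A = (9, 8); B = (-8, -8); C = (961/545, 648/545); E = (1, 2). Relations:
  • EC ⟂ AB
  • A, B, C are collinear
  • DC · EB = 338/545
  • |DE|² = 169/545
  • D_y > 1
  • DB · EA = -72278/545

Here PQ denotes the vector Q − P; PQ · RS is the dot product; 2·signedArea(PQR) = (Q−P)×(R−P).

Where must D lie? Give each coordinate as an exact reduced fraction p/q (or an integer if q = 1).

D = (753/545, 869/545)

1. D_x = 753/545  [DC · EB = 338/545 ∩ DB · EA = -72278/545]
2. D_y = 869/545  [DC · EB = 338/545 ∩ DB · EA = -72278/545]
   → D = (753/545, 869/545)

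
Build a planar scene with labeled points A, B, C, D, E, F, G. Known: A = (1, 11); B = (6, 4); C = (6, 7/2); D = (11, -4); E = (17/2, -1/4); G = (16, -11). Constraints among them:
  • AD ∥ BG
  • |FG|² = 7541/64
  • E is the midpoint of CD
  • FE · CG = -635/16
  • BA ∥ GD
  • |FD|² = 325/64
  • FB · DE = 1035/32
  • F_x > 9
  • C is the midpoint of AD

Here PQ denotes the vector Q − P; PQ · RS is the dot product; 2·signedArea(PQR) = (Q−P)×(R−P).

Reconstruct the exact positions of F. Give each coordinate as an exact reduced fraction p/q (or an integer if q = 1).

F = (39/4, -17/8)

1. F_x = 39/4  [FE · CG = -635/16 ∩ FB · DE = 1035/32]
2. F_y = -17/8  [FE · CG = -635/16 ∩ FB · DE = 1035/32]
   → F = (39/4, -17/8)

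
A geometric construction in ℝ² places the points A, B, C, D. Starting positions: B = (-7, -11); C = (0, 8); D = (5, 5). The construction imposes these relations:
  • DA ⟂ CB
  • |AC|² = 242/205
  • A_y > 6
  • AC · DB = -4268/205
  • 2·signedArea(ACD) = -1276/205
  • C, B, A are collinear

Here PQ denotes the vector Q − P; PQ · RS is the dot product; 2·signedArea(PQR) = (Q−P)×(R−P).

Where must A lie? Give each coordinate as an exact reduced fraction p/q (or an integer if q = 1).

A = (-77/205, 1431/205)

1. A_x = -77/205  [C, B, A are collinear ∩ DA ⟂ CB]
2. A_y = 1431/205  [C, B, A are collinear ∩ DA ⟂ CB]
   → A = (-77/205, 1431/205)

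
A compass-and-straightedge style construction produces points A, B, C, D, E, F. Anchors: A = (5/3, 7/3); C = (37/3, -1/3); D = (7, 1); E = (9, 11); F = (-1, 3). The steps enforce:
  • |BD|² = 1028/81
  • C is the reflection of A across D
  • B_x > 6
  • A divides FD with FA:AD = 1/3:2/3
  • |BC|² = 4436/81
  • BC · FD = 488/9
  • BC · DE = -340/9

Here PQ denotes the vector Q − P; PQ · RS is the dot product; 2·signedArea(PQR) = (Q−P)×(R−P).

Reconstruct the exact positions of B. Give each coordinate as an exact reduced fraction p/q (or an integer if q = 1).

B = (61/9, 41/9)

1. B_x = 61/9  [BC · DE = -340/9 ∩ BC · FD = 488/9]
2. B_y = 41/9  [BC · DE = -340/9 ∩ BC · FD = 488/9]
   → B = (61/9, 41/9)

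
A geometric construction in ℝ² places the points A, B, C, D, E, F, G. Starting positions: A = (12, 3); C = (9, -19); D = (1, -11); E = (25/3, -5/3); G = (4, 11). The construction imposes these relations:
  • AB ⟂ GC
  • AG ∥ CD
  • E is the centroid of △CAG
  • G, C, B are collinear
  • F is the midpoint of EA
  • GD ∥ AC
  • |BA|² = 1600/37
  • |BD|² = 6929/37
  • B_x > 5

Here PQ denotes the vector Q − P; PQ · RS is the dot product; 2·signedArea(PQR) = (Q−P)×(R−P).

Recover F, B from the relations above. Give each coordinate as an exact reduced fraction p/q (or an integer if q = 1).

1. F_x = 61/6  [F is the midpoint of EA]
2. F_y = 2/3  [F is the midpoint of EA]
   → F = (61/6, 2/3)
3. B_x = 204/37  [G, C, B are collinear ∩ AB ⟂ GC]
4. B_y = 71/37  [G, C, B are collinear ∩ AB ⟂ GC]
   → B = (204/37, 71/37)

B = (204/37, 71/37)
F = (61/6, 2/3)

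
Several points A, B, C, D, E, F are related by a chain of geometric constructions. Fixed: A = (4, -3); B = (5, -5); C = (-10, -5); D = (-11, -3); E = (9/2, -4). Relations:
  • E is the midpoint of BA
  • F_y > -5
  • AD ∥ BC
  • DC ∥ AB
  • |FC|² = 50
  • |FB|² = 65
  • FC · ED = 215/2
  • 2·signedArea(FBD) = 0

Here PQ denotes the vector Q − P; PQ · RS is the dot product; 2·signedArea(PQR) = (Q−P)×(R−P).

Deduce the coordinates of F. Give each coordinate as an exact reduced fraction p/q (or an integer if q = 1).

F = (-3, -4)

1. F_x = -3  [2·signedArea(FBD) = 0 ∩ FC · ED = 215/2]
2. F_y = -4  [2·signedArea(FBD) = 0 ∩ FC · ED = 215/2]
   → F = (-3, -4)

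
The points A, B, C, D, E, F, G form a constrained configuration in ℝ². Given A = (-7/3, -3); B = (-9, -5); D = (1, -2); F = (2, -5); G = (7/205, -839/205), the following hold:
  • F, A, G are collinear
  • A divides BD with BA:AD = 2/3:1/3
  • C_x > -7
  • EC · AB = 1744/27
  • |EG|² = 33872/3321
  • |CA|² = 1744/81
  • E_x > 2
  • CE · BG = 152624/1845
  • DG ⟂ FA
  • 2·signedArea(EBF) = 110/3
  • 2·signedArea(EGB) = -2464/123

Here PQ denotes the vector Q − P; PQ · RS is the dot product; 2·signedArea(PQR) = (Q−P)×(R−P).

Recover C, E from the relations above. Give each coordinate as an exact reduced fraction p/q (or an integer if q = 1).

1. E_x = 19/9  [2·signedArea(EBF) = 110/3 ∩ 2·signedArea(EGB) = -2464/123]
2. E_y = -5/3  [2·signedArea(EBF) = 110/3 ∩ 2·signedArea(EGB) = -2464/123]
   → E = (19/9, -5/3)
3. C_x = -61/9  [CE · BG = 152624/1845 ∩ EC · AB = 1744/27]
4. C_y = -13/3  [CE · BG = 152624/1845 ∩ EC · AB = 1744/27]
   → C = (-61/9, -13/3)

C = (-61/9, -13/3)
E = (19/9, -5/3)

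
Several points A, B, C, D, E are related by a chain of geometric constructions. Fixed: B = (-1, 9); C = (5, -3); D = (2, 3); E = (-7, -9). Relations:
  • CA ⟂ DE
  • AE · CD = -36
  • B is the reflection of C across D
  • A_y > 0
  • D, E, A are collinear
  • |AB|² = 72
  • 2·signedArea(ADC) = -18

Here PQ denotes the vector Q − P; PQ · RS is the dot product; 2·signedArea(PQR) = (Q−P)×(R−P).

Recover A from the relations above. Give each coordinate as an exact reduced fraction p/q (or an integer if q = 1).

1. A_x = 1/5  [D, E, A are collinear ∩ CA ⟂ DE]
2. A_y = 3/5  [D, E, A are collinear ∩ CA ⟂ DE]
   → A = (1/5, 3/5)

A = (1/5, 3/5)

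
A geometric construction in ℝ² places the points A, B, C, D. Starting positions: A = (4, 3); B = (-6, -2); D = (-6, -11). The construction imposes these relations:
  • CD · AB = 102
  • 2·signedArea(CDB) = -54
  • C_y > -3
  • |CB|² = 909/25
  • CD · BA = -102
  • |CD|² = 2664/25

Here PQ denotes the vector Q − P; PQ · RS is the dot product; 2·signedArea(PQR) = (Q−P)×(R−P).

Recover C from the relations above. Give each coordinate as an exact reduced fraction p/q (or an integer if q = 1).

C = (0, -13/5)

1. C_x = 0  [CD · BA = -102 ∩ 2·signedArea(CDB) = -54]
2. C_y = -13/5  [CD · BA = -102 ∩ 2·signedArea(CDB) = -54]
   → C = (0, -13/5)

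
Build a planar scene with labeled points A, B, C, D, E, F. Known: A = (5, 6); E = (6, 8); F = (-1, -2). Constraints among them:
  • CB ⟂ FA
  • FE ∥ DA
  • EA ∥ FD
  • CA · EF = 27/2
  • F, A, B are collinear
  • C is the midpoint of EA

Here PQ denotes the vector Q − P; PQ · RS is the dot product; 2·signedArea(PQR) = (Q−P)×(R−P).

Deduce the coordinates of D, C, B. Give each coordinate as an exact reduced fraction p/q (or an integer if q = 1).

B = (283/50, 172/25)
C = (11/2, 7)
D = (-2, -4)

1. D_x = -2  [FE ∥ DA ∩ EA ∥ FD]
2. D_y = -4  [FE ∥ DA ∩ EA ∥ FD]
   → D = (-2, -4)
3. C_x = 11/2  [C is the midpoint of EA]
4. C_y = 7  [C is the midpoint of EA]
   → C = (11/2, 7)
5. B_x = 283/50  [F, A, B are collinear ∩ CB ⟂ FA]
6. B_y = 172/25  [F, A, B are collinear ∩ CB ⟂ FA]
   → B = (283/50, 172/25)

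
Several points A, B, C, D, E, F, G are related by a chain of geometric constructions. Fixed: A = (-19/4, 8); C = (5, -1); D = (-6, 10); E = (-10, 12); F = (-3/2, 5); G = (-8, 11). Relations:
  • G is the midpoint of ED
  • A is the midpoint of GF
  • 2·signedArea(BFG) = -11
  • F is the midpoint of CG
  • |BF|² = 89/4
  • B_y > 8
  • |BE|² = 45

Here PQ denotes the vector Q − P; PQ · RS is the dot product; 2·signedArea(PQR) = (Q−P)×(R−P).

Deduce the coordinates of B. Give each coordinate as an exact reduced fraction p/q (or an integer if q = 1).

1. B_x = -4  [line -6·x + -13/2·y + 69/2 = 0 ∩ |BF|² = 89/4]
2. B_y = 9  [line -6·x + -13/2·y + 69/2 = 0 ∩ |BF|² = 89/4]
   → B = (-4, 9)

B = (-4, 9)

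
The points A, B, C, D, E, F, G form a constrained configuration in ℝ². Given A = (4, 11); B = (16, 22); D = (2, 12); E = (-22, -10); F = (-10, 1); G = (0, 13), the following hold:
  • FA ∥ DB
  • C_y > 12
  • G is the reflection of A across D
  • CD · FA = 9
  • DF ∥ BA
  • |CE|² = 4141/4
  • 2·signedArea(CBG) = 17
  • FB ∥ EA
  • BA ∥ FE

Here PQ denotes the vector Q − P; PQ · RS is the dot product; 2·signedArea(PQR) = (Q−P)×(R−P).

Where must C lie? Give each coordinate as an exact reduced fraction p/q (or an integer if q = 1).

C = (1, 25/2)

1. C_x = 1  [2·signedArea(CBG) = 17 ∩ CD · FA = 9]
2. C_y = 25/2  [2·signedArea(CBG) = 17 ∩ CD · FA = 9]
   → C = (1, 25/2)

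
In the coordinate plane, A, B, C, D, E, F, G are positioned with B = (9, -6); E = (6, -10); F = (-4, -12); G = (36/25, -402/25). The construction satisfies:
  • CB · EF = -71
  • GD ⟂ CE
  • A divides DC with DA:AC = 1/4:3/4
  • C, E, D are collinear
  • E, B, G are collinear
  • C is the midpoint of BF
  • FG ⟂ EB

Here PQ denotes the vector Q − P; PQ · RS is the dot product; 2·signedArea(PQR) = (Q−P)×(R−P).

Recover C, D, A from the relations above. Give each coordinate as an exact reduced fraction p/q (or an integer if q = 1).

A = (33577/10600, -48711/5300)
C = (5/2, -9)
D = (4492/1325, -12262/1325)

1. C_x = 5/2  [C is the midpoint of BF]
2. C_y = -9  [C is the midpoint of BF]
   → C = (5/2, -9)
3. D_x = 4492/1325  [C, E, D are collinear ∩ GD ⟂ CE]
4. D_y = -12262/1325  [C, E, D are collinear ∩ GD ⟂ CE]
   → D = (4492/1325, -12262/1325)
5. A_x = 33577/10600  [A divides DC with DA:AC = 1/4:3/4]
6. A_y = -48711/5300  [A divides DC with DA:AC = 1/4:3/4]
   → A = (33577/10600, -48711/5300)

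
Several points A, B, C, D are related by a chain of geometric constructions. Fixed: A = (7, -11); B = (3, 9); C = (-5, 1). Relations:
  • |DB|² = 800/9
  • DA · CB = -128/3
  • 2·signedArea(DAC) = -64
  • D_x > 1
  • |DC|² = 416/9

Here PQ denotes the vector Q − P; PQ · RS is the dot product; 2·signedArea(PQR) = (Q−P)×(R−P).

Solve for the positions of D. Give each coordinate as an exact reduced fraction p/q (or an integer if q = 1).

1. D_x = 5/3  [line -12·x + -12·y + 16 = 0 ∩ |DC|² = 416/9]
2. D_y = -1/3  [line -12·x + -12·y + 16 = 0 ∩ |DC|² = 416/9]
   → D = (5/3, -1/3)

D = (5/3, -1/3)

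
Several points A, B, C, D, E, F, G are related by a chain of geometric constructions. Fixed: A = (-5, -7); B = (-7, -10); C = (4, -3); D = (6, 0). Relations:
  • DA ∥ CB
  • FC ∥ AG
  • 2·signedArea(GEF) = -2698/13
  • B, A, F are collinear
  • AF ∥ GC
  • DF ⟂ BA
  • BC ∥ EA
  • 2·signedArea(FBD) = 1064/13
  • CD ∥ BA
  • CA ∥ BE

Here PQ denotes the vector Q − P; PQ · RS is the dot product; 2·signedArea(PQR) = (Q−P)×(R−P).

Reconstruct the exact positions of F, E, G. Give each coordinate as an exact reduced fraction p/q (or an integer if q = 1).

E = (-16, -14)
F = (21/13, 38/13)
G = (-34/13, -168/13)

1. F_x = 21/13  [B, A, F are collinear ∩ DF ⟂ BA]
2. F_y = 38/13  [B, A, F are collinear ∩ DF ⟂ BA]
   → F = (21/13, 38/13)
3. E_x = -16  [BC ∥ EA ∩ CA ∥ BE]
4. E_y = -14  [BC ∥ EA ∩ CA ∥ BE]
   → E = (-16, -14)
5. G_x = -34/13  [AF ∥ GC ∩ FC ∥ AG]
6. G_y = -168/13  [AF ∥ GC ∩ FC ∥ AG]
   → G = (-34/13, -168/13)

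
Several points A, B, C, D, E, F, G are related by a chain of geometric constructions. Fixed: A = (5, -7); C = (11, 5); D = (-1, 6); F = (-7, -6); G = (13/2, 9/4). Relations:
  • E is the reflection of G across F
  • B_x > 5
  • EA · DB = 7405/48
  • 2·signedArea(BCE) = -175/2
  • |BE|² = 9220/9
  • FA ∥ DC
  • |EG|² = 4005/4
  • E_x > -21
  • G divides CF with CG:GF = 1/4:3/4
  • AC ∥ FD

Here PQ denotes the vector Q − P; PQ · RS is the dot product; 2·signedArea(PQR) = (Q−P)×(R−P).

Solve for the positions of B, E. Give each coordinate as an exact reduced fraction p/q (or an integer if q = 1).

1. E_x = -41/2  [E is the reflection of G across F]
2. E_y = -57/4  [E is the reflection of G across F]
   → E = (-41/2, -57/4)
3. B_x = 11/2  [2·signedArea(BCE) = -175/2 ∩ EA · DB = 7405/48]
4. B_y = 53/12  [2·signedArea(BCE) = -175/2 ∩ EA · DB = 7405/48]
   → B = (11/2, 53/12)

B = (11/2, 53/12)
E = (-41/2, -57/4)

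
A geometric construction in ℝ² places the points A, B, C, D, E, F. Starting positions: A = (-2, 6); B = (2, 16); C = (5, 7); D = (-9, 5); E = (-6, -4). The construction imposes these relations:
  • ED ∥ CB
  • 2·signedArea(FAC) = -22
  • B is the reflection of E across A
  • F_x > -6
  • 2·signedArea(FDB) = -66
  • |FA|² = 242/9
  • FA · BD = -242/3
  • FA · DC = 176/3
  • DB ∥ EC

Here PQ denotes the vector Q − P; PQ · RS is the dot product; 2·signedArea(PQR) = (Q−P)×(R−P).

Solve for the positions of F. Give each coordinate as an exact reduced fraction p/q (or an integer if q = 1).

1. F_x = -17/3  [2·signedArea(FAC) = -22 ∩ FA · BD = -242/3]
2. F_y = 7/3  [2·signedArea(FAC) = -22 ∩ FA · BD = -242/3]
   → F = (-17/3, 7/3)

F = (-17/3, 7/3)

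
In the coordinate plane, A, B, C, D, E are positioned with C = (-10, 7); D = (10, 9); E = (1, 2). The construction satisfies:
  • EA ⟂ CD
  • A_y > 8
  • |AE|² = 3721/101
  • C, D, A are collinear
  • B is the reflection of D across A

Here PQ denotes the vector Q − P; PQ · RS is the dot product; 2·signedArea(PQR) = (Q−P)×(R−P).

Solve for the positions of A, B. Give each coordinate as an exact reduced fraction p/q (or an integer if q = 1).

1. A_x = 40/101  [C, D, A are collinear ∩ EA ⟂ CD]
2. A_y = 812/101  [C, D, A are collinear ∩ EA ⟂ CD]
   → A = (40/101, 812/101)
3. B_x = -930/101  [B is the reflection of D across A]
4. B_y = 715/101  [B is the reflection of D across A]
   → B = (-930/101, 715/101)

A = (40/101, 812/101)
B = (-930/101, 715/101)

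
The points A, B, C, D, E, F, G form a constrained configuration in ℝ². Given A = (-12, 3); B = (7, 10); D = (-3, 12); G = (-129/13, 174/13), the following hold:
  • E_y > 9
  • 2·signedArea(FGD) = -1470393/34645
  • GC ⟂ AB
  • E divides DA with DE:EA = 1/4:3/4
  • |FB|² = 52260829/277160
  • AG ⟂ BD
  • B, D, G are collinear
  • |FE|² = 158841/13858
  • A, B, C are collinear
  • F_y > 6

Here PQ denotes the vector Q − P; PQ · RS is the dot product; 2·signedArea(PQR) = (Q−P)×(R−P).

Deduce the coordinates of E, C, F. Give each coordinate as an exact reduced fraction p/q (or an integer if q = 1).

C = (-18129/2665, 13098/2665)
E = (-21/4, 39/4)
F = (-66999/10660, 69573/10660)

1. E_x = -21/4  [E divides DA with DE:EA = 1/4:3/4]
2. E_y = 39/4  [E divides DA with DE:EA = 1/4:3/4]
   → E = (-21/4, 39/4)
3. C_x = -18129/2665  [A, B, C are collinear ∩ GC ⟂ AB]
4. C_y = 13098/2665  [A, B, C are collinear ∩ GC ⟂ AB]
   → C = (-18129/2665, 13098/2665)
5. F_x = -66999/10660  [line 18/13·x + 90/13·y + -1263897/34645 = 0 ∩ |FB|² = 52260829/277160]
6. F_y = 69573/10660  [line 18/13·x + 90/13·y + -1263897/34645 = 0 ∩ |FB|² = 52260829/277160]
   → F = (-66999/10660, 69573/10660)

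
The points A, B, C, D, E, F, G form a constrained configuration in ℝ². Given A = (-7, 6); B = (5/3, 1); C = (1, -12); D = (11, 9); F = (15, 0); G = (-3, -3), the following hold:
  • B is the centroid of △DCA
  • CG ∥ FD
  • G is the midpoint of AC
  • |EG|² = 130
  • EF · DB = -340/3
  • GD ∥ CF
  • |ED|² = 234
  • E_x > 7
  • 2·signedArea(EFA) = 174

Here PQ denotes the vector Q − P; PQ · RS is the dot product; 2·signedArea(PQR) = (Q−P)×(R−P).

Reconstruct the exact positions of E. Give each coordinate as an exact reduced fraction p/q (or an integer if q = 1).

E = (8, -6)

1. E_x = 8  [EF · DB = -340/3 ∩ 2·signedArea(EFA) = 174]
2. E_y = -6  [EF · DB = -340/3 ∩ 2·signedArea(EFA) = 174]
   → E = (8, -6)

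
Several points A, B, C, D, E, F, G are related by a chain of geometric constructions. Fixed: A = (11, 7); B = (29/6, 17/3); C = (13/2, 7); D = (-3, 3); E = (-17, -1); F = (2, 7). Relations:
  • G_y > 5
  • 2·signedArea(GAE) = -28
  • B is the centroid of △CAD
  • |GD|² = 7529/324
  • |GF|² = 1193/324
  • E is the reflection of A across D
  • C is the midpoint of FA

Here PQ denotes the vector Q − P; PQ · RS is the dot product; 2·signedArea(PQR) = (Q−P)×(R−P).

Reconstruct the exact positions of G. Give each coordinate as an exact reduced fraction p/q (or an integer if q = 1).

G = (23/18, 47/9)

1. G_x = 23/18  [line 8·x + -28·y + 136 = 0 ∩ |GD|² = 7529/324]
2. G_y = 47/9  [line 8·x + -28·y + 136 = 0 ∩ |GD|² = 7529/324]
   → G = (23/18, 47/9)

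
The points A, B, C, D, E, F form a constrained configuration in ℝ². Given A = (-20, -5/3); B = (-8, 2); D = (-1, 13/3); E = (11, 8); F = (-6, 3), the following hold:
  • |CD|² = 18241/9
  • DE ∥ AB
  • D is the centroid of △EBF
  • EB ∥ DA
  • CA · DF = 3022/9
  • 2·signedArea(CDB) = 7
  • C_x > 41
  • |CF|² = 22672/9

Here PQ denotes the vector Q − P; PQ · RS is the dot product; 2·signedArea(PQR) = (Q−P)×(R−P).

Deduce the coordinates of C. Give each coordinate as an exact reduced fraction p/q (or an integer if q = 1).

1. C_x = 42  [CA · DF = 3022/9 ∩ 2·signedArea(CDB) = 7]
2. C_y = 53/3  [CA · DF = 3022/9 ∩ 2·signedArea(CDB) = 7]
   → C = (42, 53/3)

C = (42, 53/3)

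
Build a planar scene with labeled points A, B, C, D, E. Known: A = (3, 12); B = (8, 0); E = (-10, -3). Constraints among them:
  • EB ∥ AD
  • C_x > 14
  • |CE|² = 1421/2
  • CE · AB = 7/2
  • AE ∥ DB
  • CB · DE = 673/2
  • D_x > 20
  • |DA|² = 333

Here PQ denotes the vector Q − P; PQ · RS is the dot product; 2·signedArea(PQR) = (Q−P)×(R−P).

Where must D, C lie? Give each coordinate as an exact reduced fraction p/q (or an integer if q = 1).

1. D_x = 21  [AE ∥ DB ∩ EB ∥ AD]
2. D_y = 15  [AE ∥ DB ∩ EB ∥ AD]
   → D = (21, 15)
3. C_x = 29/2  [CB · DE = 673/2 ∩ CE · AB = 7/2]
4. C_y = 15/2  [CB · DE = 673/2 ∩ CE · AB = 7/2]
   → C = (29/2, 15/2)

C = (29/2, 15/2)
D = (21, 15)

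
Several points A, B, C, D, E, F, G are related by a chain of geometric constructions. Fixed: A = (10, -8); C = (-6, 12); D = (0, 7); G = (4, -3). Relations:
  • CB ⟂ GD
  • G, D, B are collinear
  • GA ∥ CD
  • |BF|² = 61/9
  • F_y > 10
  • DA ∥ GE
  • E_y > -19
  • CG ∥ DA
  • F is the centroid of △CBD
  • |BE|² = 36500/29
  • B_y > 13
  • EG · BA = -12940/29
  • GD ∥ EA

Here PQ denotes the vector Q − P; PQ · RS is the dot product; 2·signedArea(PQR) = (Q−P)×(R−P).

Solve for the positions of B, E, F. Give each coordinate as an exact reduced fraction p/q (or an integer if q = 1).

B = (-74/29, 388/29)
E = (14, -18)
F = (-248/87, 313/29)

1. B_x = -74/29  [G, D, B are collinear ∩ CB ⟂ GD]
2. B_y = 388/29  [G, D, B are collinear ∩ CB ⟂ GD]
   → B = (-74/29, 388/29)
3. E_x = 14  [GD ∥ EA ∩ DA ∥ GE]
4. E_y = -18  [GD ∥ EA ∩ DA ∥ GE]
   → E = (14, -18)
5. F_x = -248/87  [F is the centroid of △CBD]
6. F_y = 313/29  [F is the centroid of △CBD]
   → F = (-248/87, 313/29)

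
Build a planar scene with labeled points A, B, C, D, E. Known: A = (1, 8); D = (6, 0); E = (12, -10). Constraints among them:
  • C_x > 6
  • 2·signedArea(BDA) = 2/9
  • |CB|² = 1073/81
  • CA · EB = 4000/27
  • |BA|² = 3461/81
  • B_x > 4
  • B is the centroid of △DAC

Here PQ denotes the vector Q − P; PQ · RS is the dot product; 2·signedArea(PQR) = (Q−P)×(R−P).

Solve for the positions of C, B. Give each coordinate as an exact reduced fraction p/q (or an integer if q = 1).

B = (40/9, 22/9)
C = (19/3, -2/3)

1. B_x = 40/9  [line -8·x + -5·y + 430/9 = 0 ∩ |BA|² = 3461/81]
2. B_y = 22/9  [line -8·x + -5·y + 430/9 = 0 ∩ |BA|² = 3461/81]
   → B = (40/9, 22/9)
3. C_x = 19/3  [CA · EB = 4000/27 ∩ B is the centroid of △DAC]
4. C_y = -2/3  [CA · EB = 4000/27 ∩ B is the centroid of △DAC]
   → C = (19/3, -2/3)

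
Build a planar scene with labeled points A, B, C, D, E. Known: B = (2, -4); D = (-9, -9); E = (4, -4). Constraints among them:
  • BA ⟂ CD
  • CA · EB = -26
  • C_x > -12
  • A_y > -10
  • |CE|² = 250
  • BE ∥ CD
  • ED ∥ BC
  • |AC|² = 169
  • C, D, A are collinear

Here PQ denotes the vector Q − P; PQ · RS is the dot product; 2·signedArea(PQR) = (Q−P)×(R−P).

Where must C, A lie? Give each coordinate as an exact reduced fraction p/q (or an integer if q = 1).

A = (2, -9)
C = (-11, -9)

1. C_x = -11  [BE ∥ CD ∩ ED ∥ BC]
2. C_y = -9  [BE ∥ CD ∩ ED ∥ BC]
   → C = (-11, -9)
3. A_x = 2  [C, D, A are collinear ∩ BA ⟂ CD]
4. A_y = -9  [C, D, A are collinear ∩ BA ⟂ CD]
   → A = (2, -9)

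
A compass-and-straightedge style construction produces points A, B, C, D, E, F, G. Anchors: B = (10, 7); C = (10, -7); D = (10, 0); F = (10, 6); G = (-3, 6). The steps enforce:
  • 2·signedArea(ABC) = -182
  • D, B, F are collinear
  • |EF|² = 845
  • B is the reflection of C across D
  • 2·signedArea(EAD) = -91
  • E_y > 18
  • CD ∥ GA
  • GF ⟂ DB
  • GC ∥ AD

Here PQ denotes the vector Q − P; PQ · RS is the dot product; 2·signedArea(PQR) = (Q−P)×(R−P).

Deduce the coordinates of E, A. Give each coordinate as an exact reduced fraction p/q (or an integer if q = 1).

A = (-3, 13)
E = (-16, 19)

1. A_x = -3  [GC ∥ AD ∩ CD ∥ GA]
2. A_y = 13  [GC ∥ AD ∩ CD ∥ GA]
   → A = (-3, 13)
3. E_x = -16  [line 13·x + 13·y + -39 = 0 ∩ |EF|² = 845]
4. E_y = 19  [line 13·x + 13·y + -39 = 0 ∩ |EF|² = 845]
   → E = (-16, 19)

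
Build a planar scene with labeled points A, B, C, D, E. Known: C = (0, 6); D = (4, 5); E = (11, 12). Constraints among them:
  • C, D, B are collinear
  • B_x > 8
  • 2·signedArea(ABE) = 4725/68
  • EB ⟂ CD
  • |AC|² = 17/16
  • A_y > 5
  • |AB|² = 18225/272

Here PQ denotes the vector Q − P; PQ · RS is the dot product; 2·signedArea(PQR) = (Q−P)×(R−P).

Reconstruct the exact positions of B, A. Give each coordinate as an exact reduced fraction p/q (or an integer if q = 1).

A = (1, 23/4)
B = (152/17, 64/17)

1. B_x = 152/17  [C, D, B are collinear ∩ EB ⟂ CD]
2. B_y = 64/17  [C, D, B are collinear ∩ EB ⟂ CD]
   → B = (152/17, 64/17)
3. A_x = 1  [line -140/17·x + 35/17·y + -245/68 = 0 ∩ |AC|² = 17/16]
4. A_y = 23/4  [line -140/17·x + 35/17·y + -245/68 = 0 ∩ |AC|² = 17/16]
   → A = (1, 23/4)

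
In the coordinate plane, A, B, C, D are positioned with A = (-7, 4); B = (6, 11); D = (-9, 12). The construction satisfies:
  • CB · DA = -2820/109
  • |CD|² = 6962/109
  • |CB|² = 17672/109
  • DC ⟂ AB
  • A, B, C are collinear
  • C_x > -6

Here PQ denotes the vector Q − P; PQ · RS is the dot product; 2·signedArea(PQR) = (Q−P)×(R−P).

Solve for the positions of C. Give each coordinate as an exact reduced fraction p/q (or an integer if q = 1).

C = (-568/109, 541/109)

1. C_x = -568/109  [A, B, C are collinear ∩ DC ⟂ AB]
2. C_y = 541/109  [A, B, C are collinear ∩ DC ⟂ AB]
   → C = (-568/109, 541/109)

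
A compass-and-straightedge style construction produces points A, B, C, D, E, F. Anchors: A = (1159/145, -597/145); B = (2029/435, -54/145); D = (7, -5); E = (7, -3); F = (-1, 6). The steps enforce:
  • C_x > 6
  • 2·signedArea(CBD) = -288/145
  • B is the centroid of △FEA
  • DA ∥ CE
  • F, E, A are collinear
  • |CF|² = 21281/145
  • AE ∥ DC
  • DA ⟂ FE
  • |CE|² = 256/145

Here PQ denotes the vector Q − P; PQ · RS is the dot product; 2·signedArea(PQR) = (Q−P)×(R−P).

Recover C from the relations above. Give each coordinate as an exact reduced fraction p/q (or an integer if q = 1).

C = (871/145, -563/145)

1. C_x = 871/145  [DA ∥ CE ∩ AE ∥ DC]
2. C_y = -563/145  [DA ∥ CE ∩ AE ∥ DC]
   → C = (871/145, -563/145)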